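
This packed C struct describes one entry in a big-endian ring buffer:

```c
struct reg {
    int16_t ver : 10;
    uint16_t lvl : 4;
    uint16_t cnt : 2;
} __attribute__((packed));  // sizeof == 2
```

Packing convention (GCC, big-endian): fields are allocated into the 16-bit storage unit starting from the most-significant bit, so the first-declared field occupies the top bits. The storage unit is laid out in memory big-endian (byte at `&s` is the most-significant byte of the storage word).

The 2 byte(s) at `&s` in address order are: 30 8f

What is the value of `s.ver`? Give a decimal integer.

[0]=0x30 [1]=0x8f (big-endian) → word 0x308f
ver:10 @ bit 6 → (0x308f>>6)&0x3ff = 0xc2  ←
lvl:4 @ bit 2 → (0x308f>>2)&0xf = 0x3
cnt:2 @ bit 0 → (0x308f>>0)&0x3 = 0x3
ver signed 10b, MSB=0: value = 194

194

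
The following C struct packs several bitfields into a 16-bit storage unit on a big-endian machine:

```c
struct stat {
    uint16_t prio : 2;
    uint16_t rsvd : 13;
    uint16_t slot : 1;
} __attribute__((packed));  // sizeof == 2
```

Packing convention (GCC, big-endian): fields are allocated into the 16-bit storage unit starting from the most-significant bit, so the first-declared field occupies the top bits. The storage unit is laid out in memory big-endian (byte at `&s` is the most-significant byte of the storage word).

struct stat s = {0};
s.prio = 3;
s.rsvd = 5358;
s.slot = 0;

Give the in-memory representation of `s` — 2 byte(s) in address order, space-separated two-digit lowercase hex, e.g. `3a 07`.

prio (2b) val=3 bits=0x3 at bit 14: 0xc000
rsvd (13b) val=5358 bits=0x14ee at bit 1: 0xe9dc
slot (1b) val=0 bits=0x0 at bit 0: 0xe9dc
word = 0xe9dc → big-endian bytes:
  [0]=0xe9  [1]=0xdc

e9 dc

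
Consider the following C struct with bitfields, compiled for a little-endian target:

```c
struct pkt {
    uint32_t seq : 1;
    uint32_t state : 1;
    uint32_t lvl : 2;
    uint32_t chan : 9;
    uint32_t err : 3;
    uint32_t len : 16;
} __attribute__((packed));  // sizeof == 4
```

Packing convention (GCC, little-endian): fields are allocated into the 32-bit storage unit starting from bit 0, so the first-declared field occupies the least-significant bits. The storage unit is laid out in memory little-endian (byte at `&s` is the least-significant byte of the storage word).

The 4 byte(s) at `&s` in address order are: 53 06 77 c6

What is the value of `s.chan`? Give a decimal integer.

[0]=0x53 [1]=0x06 [2]=0x77 [3]=0xc6 (little-endian) → word 0xc6770653
seq:1 @ bit 0 → (0xc6770653>>0)&0x1 = 0x1
state:1 @ bit 1 → (0xc6770653>>1)&0x1 = 0x1
lvl:2 @ bit 2 → (0xc6770653>>2)&0x3 = 0x0
chan:9 @ bit 4 → (0xc6770653>>4)&0x1ff = 0x65  ←
err:3 @ bit 13 → (0xc6770653>>13)&0x7 = 0x0
len:16 @ bit 16 → (0xc6770653>>16)&0xffff = 0xc677

101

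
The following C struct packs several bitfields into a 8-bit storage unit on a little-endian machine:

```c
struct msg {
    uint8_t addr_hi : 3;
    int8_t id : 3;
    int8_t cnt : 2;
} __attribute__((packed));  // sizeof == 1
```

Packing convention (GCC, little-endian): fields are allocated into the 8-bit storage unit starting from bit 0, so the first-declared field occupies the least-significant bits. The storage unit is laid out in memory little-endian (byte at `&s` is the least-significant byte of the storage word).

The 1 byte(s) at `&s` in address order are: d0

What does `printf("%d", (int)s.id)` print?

[0]=0xd0 (little-endian) → word 0xd0
addr_hi [0+:3] = (word>>0) & 0x7 = 0
id [3+:3] = (word>>3) & 0x7 = 2  ←
cnt [6+:2] = (word>>6) & 0x3 = 3
id signed 3b, MSB=0: value = 2

2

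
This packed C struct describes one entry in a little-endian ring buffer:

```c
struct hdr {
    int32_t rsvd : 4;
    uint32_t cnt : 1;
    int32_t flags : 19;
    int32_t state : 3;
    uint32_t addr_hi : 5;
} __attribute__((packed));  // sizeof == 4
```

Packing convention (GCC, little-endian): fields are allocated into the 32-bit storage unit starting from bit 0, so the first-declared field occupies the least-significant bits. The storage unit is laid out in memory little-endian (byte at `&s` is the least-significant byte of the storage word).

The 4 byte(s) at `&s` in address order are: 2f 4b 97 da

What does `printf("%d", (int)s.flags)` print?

[0]=0x2f [1]=0x4b [2]=0x97 [3]=0xda (little-endian) → word 0xda974b2f
rsvd:4 @ bit 0 → (0xda974b2f>>0)&0xf = 0xf
cnt:1 @ bit 4 → (0xda974b2f>>4)&0x1 = 0x0
flags:19 @ bit 5 → (0xda974b2f>>5)&0x7ffff = 0x4ba59  ←
state:3 @ bit 24 → (0xda974b2f>>24)&0x7 = 0x2
addr_hi:5 @ bit 27 → (0xda974b2f>>27)&0x1f = 0x1b
flags signed 19b, MSB=1: 309849 - 524288 = -214439

-214439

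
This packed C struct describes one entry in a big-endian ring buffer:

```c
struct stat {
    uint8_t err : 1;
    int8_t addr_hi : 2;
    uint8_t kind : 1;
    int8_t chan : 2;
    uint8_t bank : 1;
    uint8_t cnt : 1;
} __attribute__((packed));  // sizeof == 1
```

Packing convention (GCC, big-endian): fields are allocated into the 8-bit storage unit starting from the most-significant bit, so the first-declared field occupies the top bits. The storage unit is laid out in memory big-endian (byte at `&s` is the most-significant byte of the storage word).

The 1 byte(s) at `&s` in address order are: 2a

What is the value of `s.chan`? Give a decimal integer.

-2

[0]=0x2a (big-endian) → word 0x2a
err [7+:1] = (word>>7) & 0x1 = 0
addr_hi [5+:2] = (word>>5) & 0x3 = 1
kind [4+:1] = (word>>4) & 0x1 = 0
chan [2+:2] = (word>>2) & 0x3 = 2  ←
bank [1+:1] = (word>>1) & 0x1 = 1
cnt [0+:1] = (word>>0) & 0x1 = 0
chan signed 2b, MSB=1: 2 - 4 = -2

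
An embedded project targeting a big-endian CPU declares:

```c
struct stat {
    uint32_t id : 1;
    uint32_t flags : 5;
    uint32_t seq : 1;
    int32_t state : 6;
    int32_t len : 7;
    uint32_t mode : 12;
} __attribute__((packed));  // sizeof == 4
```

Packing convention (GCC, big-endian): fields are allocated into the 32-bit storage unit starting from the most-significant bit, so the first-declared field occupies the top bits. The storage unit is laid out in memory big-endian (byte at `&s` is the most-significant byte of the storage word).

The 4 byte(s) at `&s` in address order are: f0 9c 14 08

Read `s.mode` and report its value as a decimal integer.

1032

[0]=0xf0 [1]=0x9c [2]=0x14 [3]=0x08 (big-endian) → word 0xf09c1408
id:1 @ bit 31 → (0xf09c1408>>31)&0x1 = 0x1
flags:5 @ bit 26 → (0xf09c1408>>26)&0x1f = 0x1c
seq:1 @ bit 25 → (0xf09c1408>>25)&0x1 = 0x0
state:6 @ bit 19 → (0xf09c1408>>19)&0x3f = 0x13
len:7 @ bit 12 → (0xf09c1408>>12)&0x7f = 0x41
mode:12 @ bit 0 → (0xf09c1408>>0)&0xfff = 0x408  ←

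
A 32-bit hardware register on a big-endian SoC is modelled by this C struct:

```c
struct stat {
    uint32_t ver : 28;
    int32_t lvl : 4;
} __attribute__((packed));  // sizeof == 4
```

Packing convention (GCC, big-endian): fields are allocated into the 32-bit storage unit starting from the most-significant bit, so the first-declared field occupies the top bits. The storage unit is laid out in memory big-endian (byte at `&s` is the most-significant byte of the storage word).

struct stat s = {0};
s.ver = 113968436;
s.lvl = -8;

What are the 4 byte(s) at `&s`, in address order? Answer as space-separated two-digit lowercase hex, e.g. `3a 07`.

[4+:28] ver=113968436 & 0xfffffff = 0x6cb0534; word=0x6cb05340
[0+:4] lvl=-8 & 0xf = 0x8; word=0x6cb05348
word = 0x6cb05348 → big-endian bytes:
  [0]=0x6c  [1]=0xb0  [2]=0x53  [3]=0x48

6c b0 53 48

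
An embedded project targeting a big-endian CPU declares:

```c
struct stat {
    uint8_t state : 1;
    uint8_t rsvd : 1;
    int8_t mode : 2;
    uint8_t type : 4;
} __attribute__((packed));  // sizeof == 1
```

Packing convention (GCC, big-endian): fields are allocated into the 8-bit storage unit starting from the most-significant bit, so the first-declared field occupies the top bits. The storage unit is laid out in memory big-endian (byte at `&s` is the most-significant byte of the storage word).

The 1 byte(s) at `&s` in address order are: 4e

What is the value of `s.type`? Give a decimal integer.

14

[0]=0x4e (big-endian) → word 0x4e
state [7+:1] = (word>>7) & 0x1 = 0
rsvd [6+:1] = (word>>6) & 0x1 = 1
mode [4+:2] = (word>>4) & 0x3 = 0
type [0+:4] = (word>>0) & 0xf = 14  ←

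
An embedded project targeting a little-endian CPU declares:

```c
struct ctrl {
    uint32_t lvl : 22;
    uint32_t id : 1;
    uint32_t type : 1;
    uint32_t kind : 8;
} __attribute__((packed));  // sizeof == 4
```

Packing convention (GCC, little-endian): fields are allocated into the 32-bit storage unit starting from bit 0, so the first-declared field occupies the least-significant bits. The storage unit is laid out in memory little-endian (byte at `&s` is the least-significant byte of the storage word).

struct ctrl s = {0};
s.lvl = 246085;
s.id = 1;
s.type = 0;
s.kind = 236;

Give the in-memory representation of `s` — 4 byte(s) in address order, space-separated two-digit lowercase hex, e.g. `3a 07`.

lvl (22b) val=246085 bits=0x3c145 at bit 0: 0x0003c145
id (1b) val=1 bits=0x1 at bit 22: 0x0043c145
type (1b) val=0 bits=0x0 at bit 23: 0x0043c145
kind (8b) val=236 bits=0xec at bit 24: 0xec43c145
word = 0xec43c145 → little-endian bytes:
  [0]=0x45  [1]=0xc1  [2]=0x43  [3]=0xec

45 c1 43 ec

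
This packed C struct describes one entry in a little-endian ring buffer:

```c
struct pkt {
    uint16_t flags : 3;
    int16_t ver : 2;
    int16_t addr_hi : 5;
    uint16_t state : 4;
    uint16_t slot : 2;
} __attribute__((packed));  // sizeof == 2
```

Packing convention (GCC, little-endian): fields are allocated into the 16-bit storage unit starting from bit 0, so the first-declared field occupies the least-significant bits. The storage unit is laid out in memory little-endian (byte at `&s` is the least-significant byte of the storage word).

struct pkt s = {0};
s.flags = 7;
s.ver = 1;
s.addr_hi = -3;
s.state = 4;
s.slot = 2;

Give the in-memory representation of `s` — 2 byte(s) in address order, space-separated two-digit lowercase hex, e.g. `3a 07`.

af 93

flags:3 = 7 → 0x7 << 0 → word 0x0007
ver:2 = 1 → 0x1 << 3 → word 0x000f
addr_hi:5 = -3 → 0x1d << 5 → word 0x03af
state:4 = 4 → 0x4 << 10 → word 0x13af
slot:2 = 2 → 0x2 << 14 → word 0x93af
word = 0x93af → little-endian bytes:
  [0]=0xaf  [1]=0x93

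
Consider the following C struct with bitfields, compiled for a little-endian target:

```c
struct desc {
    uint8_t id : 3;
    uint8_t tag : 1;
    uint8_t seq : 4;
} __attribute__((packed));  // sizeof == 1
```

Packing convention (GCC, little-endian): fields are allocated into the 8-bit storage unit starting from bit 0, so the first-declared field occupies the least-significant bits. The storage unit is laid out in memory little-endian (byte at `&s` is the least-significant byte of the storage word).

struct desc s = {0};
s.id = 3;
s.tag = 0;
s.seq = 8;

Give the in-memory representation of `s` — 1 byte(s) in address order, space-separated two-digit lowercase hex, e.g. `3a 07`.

id:3 = 3 → 0x3 << 0 → word 0x03
tag:1 = 0 → 0x0 << 3 → word 0x03
seq:4 = 8 → 0x8 << 4 → word 0x83
word = 0x83 → little-endian bytes:
  [0]=0x83

83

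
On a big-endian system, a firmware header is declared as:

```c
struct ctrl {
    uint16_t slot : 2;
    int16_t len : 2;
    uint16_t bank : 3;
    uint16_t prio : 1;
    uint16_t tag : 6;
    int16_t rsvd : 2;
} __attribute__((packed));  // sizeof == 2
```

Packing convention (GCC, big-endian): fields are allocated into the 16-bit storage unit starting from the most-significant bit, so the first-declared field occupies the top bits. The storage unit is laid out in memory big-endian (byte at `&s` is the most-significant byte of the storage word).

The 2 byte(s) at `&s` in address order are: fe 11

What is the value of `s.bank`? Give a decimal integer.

[0]=0xfe [1]=0x11 (big-endian) → word 0xfe11
slot [14+:2] = (word>>14) & 0x3 = 3
len [12+:2] = (word>>12) & 0x3 = 3
bank [9+:3] = (word>>9) & 0x7 = 7  ←
prio [8+:1] = (word>>8) & 0x1 = 0
tag [2+:6] = (word>>2) & 0x3f = 4
rsvd [0+:2] = (word>>0) & 0x3 = 1

7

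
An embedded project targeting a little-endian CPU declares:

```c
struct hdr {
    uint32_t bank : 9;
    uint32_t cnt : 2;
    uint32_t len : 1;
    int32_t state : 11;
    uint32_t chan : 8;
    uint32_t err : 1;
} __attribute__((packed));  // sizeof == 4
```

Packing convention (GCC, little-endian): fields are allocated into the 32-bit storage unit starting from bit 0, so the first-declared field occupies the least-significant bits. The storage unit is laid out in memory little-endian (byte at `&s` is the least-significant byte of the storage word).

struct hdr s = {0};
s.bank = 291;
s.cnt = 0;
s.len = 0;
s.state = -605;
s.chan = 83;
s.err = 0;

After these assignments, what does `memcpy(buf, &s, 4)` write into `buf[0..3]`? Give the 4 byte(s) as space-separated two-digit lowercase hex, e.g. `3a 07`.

23 31 da 29

bank:9 = 291 → 0x123 << 0 → word 0x00000123
cnt:2 = 0 → 0x0 << 9 → word 0x00000123
len:1 = 0 → 0x0 << 11 → word 0x00000123
state:11 = -605 → 0x5a3 << 12 → word 0x005a3123
chan:8 = 83 → 0x53 << 23 → word 0x29da3123
err:1 = 0 → 0x0 << 31 → word 0x29da3123
word = 0x29da3123 → little-endian bytes:
  [0]=0x23  [1]=0x31  [2]=0xda  [3]=0x29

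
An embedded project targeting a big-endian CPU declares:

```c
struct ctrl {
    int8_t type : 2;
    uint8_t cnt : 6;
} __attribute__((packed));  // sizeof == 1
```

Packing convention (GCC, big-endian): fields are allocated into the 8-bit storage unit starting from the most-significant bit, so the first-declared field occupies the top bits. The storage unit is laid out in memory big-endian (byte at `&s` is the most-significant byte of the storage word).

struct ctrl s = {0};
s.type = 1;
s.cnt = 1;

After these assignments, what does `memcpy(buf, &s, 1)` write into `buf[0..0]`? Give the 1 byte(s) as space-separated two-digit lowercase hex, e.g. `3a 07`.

41

[6+:2] type=1 & 0x3 = 0x1; word=0x40
[0+:6] cnt=1 & 0x3f = 0x1; word=0x41
word = 0x41 → big-endian bytes:
  [0]=0x41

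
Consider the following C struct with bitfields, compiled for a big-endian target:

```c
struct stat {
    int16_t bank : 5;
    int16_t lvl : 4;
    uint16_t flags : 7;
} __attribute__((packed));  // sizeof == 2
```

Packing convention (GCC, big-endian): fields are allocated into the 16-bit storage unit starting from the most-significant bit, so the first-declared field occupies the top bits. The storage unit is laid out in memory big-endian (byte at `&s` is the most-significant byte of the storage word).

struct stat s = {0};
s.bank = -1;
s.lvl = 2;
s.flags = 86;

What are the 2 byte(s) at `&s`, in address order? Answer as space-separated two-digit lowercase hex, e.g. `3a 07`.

f9 56

bank:5 = -1 → 0x1f << 11 → word 0xf800
lvl:4 = 2 → 0x2 << 7 → word 0xf900
flags:7 = 86 → 0x56 << 0 → word 0xf956
word = 0xf956 → big-endian bytes:
  [0]=0xf9  [1]=0x56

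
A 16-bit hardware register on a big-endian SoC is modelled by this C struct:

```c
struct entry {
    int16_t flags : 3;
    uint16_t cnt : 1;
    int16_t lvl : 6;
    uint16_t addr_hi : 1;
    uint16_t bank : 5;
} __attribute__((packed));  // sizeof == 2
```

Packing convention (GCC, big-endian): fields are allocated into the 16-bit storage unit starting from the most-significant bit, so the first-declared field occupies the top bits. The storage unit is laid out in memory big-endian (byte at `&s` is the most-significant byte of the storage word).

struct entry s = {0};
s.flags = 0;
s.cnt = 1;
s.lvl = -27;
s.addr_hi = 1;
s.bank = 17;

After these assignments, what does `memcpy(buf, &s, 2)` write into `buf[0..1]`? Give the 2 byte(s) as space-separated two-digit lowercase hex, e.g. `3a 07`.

flags:3 = 0 → 0x0 << 13 → word 0x0000
cnt:1 = 1 → 0x1 << 12 → word 0x1000
lvl:6 = -27 → 0x25 << 6 → word 0x1940
addr_hi:1 = 1 → 0x1 << 5 → word 0x1960
bank:5 = 17 → 0x11 << 0 → word 0x1971
word = 0x1971 → big-endian bytes:
  [0]=0x19  [1]=0x71

19 71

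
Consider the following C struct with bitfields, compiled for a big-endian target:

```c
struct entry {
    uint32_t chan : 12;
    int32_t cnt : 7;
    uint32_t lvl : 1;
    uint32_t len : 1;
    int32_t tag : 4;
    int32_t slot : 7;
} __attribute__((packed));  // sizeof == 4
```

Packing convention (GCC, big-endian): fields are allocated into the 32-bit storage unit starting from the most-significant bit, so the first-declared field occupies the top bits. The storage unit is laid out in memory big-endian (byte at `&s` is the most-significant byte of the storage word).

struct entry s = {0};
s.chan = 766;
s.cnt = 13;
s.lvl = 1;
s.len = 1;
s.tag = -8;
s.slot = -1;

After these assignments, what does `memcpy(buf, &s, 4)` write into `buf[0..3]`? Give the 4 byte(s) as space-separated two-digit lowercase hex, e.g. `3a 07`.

chan:12 = 766 → 0x2fe << 20 → word 0x2fe00000
cnt:7 = 13 → 0xd << 13 → word 0x2fe1a000
lvl:1 = 1 → 0x1 << 12 → word 0x2fe1b000
len:1 = 1 → 0x1 << 11 → word 0x2fe1b800
tag:4 = -8 → 0x8 << 7 → word 0x2fe1bc00
slot:7 = -1 → 0x7f << 0 → word 0x2fe1bc7f
word = 0x2fe1bc7f → big-endian bytes:
  [0]=0x2f  [1]=0xe1  [2]=0xbc  [3]=0x7f

2f e1 bc 7f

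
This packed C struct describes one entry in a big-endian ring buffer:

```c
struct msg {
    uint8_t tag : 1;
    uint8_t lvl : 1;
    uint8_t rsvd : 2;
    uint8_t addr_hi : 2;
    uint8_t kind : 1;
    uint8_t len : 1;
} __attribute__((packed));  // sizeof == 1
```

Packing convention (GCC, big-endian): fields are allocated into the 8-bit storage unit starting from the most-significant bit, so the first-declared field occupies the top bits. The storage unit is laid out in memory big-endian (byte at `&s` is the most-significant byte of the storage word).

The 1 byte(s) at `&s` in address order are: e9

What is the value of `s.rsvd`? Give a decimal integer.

2

[0]=0xe9 (big-endian) → word 0xe9
tag [7+:1] = (word>>7) & 0x1 = 1
lvl [6+:1] = (word>>6) & 0x1 = 1
rsvd [4+:2] = (word>>4) & 0x3 = 2  ←
addr_hi [2+:2] = (word>>2) & 0x3 = 2
kind [1+:1] = (word>>1) & 0x1 = 0
len [0+:1] = (word>>0) & 0x1 = 1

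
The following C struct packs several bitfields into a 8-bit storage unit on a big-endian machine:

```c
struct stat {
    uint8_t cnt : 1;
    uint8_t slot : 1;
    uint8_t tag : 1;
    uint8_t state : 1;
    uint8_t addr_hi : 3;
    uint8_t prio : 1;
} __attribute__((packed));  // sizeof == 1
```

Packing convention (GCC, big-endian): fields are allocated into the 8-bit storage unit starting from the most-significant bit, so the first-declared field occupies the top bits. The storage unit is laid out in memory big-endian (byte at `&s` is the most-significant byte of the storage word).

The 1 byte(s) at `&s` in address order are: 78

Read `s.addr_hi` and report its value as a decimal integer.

[0]=0x78 (big-endian) → word 0x78
cnt [7+:1] = (word>>7) & 0x1 = 0
slot [6+:1] = (word>>6) & 0x1 = 1
tag [5+:1] = (word>>5) & 0x1 = 1
state [4+:1] = (word>>4) & 0x1 = 1
addr_hi [1+:3] = (word>>1) & 0x7 = 4  ←
prio [0+:1] = (word>>0) & 0x1 = 0

4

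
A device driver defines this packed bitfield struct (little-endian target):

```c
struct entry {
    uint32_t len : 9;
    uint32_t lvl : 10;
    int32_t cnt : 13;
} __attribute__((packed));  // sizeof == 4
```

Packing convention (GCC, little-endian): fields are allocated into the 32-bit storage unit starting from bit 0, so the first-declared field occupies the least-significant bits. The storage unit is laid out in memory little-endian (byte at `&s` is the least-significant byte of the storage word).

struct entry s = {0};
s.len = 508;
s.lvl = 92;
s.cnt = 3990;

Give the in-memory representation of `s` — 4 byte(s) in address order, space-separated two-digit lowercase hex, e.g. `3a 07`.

fc b9 b0 7c

[0+:9] len=508 & 0x1ff = 0x1fc; word=0x000001fc
[9+:10] lvl=92 & 0x3ff = 0x5c; word=0x0000b9fc
[19+:13] cnt=3990 & 0x1fff = 0xf96; word=0x7cb0b9fc
word = 0x7cb0b9fc → little-endian bytes:
  [0]=0xfc  [1]=0xb9  [2]=0xb0  [3]=0x7c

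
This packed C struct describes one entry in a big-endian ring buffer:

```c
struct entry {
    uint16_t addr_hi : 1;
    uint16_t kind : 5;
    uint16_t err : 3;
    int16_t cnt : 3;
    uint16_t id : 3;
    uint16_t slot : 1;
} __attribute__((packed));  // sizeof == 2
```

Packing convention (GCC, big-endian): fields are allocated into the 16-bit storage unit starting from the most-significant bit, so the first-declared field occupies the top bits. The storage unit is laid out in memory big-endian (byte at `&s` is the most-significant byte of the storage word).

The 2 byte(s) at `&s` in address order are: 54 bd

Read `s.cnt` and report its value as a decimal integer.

3

[0]=0x54 [1]=0xbd (big-endian) → word 0x54bd
addr_hi [15+:1] = (word>>15) & 0x1 = 0
kind [10+:5] = (word>>10) & 0x1f = 21
err [7+:3] = (word>>7) & 0x7 = 1
cnt [4+:3] = (word>>4) & 0x7 = 3  ←
id [1+:3] = (word>>1) & 0x7 = 6
slot [0+:1] = (word>>0) & 0x1 = 1
cnt signed 3b, MSB=0: value = 3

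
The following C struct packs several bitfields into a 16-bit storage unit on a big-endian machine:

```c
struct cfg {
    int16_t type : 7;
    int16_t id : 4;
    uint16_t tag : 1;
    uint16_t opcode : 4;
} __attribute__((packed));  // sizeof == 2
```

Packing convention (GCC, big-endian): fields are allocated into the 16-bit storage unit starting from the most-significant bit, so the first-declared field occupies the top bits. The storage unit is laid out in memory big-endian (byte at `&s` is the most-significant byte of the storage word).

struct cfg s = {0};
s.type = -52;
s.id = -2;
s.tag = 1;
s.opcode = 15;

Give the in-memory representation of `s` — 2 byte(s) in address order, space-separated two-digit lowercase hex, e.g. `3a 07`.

type:7 = -52 → 0x4c << 9 → word 0x9800
id:4 = -2 → 0xe << 5 → word 0x99c0
tag:1 = 1 → 0x1 << 4 → word 0x99d0
opcode:4 = 15 → 0xf << 0 → word 0x99df
word = 0x99df → big-endian bytes:
  [0]=0x99  [1]=0xdf

99 df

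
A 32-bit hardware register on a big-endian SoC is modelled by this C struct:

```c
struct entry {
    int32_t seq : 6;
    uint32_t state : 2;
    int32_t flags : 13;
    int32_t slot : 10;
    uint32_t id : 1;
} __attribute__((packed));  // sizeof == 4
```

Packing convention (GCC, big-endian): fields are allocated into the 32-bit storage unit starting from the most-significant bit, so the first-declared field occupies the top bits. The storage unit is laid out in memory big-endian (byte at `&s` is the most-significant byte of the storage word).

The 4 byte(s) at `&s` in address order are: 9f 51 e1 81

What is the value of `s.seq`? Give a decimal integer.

-25

[0]=0x9f [1]=0x51 [2]=0xe1 [3]=0x81 (big-endian) → word 0x9f51e181
seq:6 @ bit 26 → (0x9f51e181>>26)&0x3f = 0x27  ←
state:2 @ bit 24 → (0x9f51e181>>24)&0x3 = 0x3
flags:13 @ bit 11 → (0x9f51e181>>11)&0x1fff = 0xa3c
slot:10 @ bit 1 → (0x9f51e181>>1)&0x3ff = 0xc0
id:1 @ bit 0 → (0x9f51e181>>0)&0x1 = 0x1
seq signed 6b, MSB=1: 39 - 64 = -25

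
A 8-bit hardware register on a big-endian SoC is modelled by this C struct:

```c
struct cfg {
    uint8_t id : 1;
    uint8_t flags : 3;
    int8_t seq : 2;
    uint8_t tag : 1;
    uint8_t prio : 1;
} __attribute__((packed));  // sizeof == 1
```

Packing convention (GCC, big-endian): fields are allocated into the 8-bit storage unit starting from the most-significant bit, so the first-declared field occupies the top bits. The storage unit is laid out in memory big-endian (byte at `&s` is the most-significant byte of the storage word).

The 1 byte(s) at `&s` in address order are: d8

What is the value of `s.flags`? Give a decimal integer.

[0]=0xd8 (big-endian) → word 0xd8
id:1 @ bit 7 → (0xd8>>7)&0x1 = 0x1
flags:3 @ bit 4 → (0xd8>>4)&0x7 = 0x5  ←
seq:2 @ bit 2 → (0xd8>>2)&0x3 = 0x2
tag:1 @ bit 1 → (0xd8>>1)&0x1 = 0x0
prio:1 @ bit 0 → (0xd8>>0)&0x1 = 0x0

5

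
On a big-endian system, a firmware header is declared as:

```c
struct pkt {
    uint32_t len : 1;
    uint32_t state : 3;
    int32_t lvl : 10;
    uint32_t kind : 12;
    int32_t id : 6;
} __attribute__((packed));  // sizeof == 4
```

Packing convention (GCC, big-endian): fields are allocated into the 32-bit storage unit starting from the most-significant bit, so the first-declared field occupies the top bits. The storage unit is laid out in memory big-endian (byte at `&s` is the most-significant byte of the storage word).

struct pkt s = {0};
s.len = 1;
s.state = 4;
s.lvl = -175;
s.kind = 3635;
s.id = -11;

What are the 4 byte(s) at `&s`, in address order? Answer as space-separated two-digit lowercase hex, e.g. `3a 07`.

cd 47 8c f5

[31+:1] len=1 & 0x1 = 0x1; word=0x80000000
[28+:3] state=4 & 0x7 = 0x4; word=0xc0000000
[18+:10] lvl=-175 & 0x3ff = 0x351; word=0xcd440000
[6+:12] kind=3635 & 0xfff = 0xe33; word=0xcd478cc0
[0+:6] id=-11 & 0x3f = 0x35; word=0xcd478cf5
word = 0xcd478cf5 → big-endian bytes:
  [0]=0xcd  [1]=0x47  [2]=0x8c  [3]=0xf5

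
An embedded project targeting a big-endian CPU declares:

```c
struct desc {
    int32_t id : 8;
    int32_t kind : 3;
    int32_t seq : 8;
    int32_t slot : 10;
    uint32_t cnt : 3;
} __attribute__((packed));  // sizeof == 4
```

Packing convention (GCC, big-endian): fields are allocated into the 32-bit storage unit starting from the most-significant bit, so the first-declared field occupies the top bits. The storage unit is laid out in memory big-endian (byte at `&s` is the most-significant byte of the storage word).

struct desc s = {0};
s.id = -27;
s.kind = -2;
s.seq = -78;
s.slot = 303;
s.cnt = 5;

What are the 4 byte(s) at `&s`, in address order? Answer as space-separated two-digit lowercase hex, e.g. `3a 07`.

e5 d6 49 7d

id (8b) val=-27 bits=0xe5 at bit 24: 0xe5000000
kind (3b) val=-2 bits=0x6 at bit 21: 0xe5c00000
seq (8b) val=-78 bits=0xb2 at bit 13: 0xe5d64000
slot (10b) val=303 bits=0x12f at bit 3: 0xe5d64978
cnt (3b) val=5 bits=0x5 at bit 0: 0xe5d6497d
word = 0xe5d6497d → big-endian bytes:
  [0]=0xe5  [1]=0xd6  [2]=0x49  [3]=0x7d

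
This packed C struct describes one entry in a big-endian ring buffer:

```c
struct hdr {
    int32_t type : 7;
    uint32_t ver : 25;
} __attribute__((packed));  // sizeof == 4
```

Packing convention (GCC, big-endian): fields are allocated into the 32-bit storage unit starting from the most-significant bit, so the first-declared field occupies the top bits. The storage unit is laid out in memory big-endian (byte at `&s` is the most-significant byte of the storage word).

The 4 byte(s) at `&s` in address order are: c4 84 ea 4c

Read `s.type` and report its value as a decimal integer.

-30

[0]=0xc4 [1]=0x84 [2]=0xea [3]=0x4c (big-endian) → word 0xc484ea4c
type:7 @ bit 25 → (0xc484ea4c>>25)&0x7f = 0x62  ←
ver:25 @ bit 0 → (0xc484ea4c>>0)&0x1ffffff = 0x84ea4c
type signed 7b, MSB=1: 98 - 128 = -30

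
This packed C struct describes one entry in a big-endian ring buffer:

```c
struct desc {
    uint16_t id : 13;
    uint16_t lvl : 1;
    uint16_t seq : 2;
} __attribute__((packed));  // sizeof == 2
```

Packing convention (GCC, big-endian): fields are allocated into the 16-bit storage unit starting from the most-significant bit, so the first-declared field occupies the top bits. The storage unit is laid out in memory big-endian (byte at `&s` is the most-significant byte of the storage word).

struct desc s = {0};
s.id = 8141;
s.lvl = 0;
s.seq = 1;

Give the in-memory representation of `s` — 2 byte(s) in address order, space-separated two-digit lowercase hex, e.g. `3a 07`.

fe 69

id (13b) val=8141 bits=0x1fcd at bit 3: 0xfe68
lvl (1b) val=0 bits=0x0 at bit 2: 0xfe68
seq (2b) val=1 bits=0x1 at bit 0: 0xfe69
word = 0xfe69 → big-endian bytes:
  [0]=0xfe  [1]=0x69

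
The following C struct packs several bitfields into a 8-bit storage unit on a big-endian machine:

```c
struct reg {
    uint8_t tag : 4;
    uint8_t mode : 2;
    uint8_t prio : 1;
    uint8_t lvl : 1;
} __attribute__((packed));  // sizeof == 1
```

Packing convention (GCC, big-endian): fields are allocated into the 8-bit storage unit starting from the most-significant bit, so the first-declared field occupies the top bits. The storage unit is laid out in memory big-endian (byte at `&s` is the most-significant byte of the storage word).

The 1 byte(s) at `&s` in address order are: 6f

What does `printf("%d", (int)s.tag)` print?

6

[0]=0x6f (big-endian) → word 0x6f
tag:4 @ bit 4 → (0x6f>>4)&0xf = 0x6  ←
mode:2 @ bit 2 → (0x6f>>2)&0x3 = 0x3
prio:1 @ bit 1 → (0x6f>>1)&0x1 = 0x1
lvl:1 @ bit 0 → (0x6f>>0)&0x1 = 0x1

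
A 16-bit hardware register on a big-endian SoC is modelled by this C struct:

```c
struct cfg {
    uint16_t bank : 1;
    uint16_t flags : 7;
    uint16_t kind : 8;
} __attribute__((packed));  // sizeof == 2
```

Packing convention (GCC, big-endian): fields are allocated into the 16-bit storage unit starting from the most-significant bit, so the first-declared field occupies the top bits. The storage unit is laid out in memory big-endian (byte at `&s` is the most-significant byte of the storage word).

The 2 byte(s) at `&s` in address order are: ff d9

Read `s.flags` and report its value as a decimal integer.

[0]=0xff [1]=0xd9 (big-endian) → word 0xffd9
bank:1 @ bit 15 → (0xffd9>>15)&0x1 = 0x1
flags:7 @ bit 8 → (0xffd9>>8)&0x7f = 0x7f  ←
kind:8 @ bit 0 → (0xffd9>>0)&0xff = 0xd9

127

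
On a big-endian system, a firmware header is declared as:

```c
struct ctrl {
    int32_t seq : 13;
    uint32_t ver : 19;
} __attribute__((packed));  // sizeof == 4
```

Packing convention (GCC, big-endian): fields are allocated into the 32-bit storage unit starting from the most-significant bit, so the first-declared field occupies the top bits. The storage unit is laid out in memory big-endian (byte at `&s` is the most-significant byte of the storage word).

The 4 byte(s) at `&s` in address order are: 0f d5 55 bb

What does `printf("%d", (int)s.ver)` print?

349627

[0]=0x0f [1]=0xd5 [2]=0x55 [3]=0xbb (big-endian) → word 0x0fd555bb
seq [19+:13] = (word>>19) & 0x1fff = 506
ver [0+:19] = (word>>0) & 0x7ffff = 349627  ←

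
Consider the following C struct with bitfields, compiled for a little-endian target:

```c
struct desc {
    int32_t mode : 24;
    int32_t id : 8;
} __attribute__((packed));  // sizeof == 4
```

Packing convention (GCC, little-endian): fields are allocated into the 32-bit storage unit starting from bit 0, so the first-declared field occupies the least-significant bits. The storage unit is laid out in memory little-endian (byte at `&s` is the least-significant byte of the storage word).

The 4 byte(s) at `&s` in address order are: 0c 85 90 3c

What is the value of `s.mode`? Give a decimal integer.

[0]=0x0c [1]=0x85 [2]=0x90 [3]=0x3c (little-endian) → word 0x3c90850c
mode:24 @ bit 0 → (0x3c90850c>>0)&0xffffff = 0x90850c  ←
id:8 @ bit 24 → (0x3c90850c>>24)&0xff = 0x3c
mode signed 24b, MSB=1: 9471244 - 16777216 = -7305972

-7305972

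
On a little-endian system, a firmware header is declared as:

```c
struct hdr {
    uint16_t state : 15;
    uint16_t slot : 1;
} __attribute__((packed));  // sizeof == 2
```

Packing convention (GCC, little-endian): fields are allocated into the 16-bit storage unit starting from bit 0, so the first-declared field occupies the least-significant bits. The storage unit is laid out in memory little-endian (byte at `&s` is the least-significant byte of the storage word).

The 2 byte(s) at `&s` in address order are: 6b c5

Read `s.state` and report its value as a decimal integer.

17771

[0]=0x6b [1]=0xc5 (little-endian) → word 0xc56b
state [0+:15] = (word>>0) & 0x7fff = 17771  ←
slot [15+:1] = (word>>15) & 0x1 = 1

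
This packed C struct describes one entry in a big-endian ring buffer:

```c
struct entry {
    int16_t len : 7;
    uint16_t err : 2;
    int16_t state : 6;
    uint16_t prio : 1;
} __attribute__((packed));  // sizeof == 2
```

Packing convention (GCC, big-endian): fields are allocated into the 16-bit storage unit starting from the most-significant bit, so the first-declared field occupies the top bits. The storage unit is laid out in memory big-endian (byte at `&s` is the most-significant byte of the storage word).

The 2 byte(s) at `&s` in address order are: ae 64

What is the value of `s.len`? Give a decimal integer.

-41

[0]=0xae [1]=0x64 (big-endian) → word 0xae64
len:7 @ bit 9 → (0xae64>>9)&0x7f = 0x57  ←
err:2 @ bit 7 → (0xae64>>7)&0x3 = 0x0
state:6 @ bit 1 → (0xae64>>1)&0x3f = 0x32
prio:1 @ bit 0 → (0xae64>>0)&0x1 = 0x0
len signed 7b, MSB=1: 87 - 128 = -41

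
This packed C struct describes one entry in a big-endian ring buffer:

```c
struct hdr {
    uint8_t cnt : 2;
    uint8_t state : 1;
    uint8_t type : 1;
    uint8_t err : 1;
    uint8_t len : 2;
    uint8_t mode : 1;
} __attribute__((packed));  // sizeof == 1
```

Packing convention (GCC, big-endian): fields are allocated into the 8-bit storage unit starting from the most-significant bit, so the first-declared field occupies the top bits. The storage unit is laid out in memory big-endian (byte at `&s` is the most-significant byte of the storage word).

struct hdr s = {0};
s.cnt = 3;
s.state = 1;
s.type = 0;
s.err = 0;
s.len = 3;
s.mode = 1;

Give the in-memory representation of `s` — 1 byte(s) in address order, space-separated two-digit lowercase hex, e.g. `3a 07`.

e7

[6+:2] cnt=3 & 0x3 = 0x3; word=0xc0
[5+:1] state=1 & 0x1 = 0x1; word=0xe0
[4+:1] type=0 & 0x1 = 0x0; word=0xe0
[3+:1] err=0 & 0x1 = 0x0; word=0xe0
[1+:2] len=3 & 0x3 = 0x3; word=0xe6
[0+:1] mode=1 & 0x1 = 0x1; word=0xe7
word = 0xe7 → big-endian bytes:
  [0]=0xe7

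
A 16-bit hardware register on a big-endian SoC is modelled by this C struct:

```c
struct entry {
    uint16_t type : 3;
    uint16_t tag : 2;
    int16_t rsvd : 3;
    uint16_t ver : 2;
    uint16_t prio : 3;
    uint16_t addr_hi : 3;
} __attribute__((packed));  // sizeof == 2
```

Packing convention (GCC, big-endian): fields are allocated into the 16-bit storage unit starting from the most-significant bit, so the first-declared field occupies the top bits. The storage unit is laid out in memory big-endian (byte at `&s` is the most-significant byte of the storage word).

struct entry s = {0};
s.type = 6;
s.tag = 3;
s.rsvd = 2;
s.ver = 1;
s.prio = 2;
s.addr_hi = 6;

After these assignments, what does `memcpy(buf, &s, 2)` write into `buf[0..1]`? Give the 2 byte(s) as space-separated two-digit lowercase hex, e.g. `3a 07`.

type (3b) val=6 bits=0x6 at bit 13: 0xc000
tag (2b) val=3 bits=0x3 at bit 11: 0xd800
rsvd (3b) val=2 bits=0x2 at bit 8: 0xda00
ver (2b) val=1 bits=0x1 at bit 6: 0xda40
prio (3b) val=2 bits=0x2 at bit 3: 0xda50
addr_hi (3b) val=6 bits=0x6 at bit 0: 0xda56
word = 0xda56 → big-endian bytes:
  [0]=0xda  [1]=0x56

da 56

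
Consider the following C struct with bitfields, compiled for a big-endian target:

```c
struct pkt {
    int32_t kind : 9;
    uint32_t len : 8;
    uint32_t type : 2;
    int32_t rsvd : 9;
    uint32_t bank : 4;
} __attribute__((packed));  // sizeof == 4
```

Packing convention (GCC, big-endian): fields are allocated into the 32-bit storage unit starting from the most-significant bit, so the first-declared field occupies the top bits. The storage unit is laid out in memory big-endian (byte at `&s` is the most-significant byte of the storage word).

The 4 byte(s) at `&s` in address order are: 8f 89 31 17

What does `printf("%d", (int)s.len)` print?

[0]=0x8f [1]=0x89 [2]=0x31 [3]=0x17 (big-endian) → word 0x8f893117
kind [23+:9] = (word>>23) & 0x1ff = 287
len [15+:8] = (word>>15) & 0xff = 18  ←
type [13+:2] = (word>>13) & 0x3 = 1
rsvd [4+:9] = (word>>4) & 0x1ff = 273
bank [0+:4] = (word>>0) & 0xf = 7

18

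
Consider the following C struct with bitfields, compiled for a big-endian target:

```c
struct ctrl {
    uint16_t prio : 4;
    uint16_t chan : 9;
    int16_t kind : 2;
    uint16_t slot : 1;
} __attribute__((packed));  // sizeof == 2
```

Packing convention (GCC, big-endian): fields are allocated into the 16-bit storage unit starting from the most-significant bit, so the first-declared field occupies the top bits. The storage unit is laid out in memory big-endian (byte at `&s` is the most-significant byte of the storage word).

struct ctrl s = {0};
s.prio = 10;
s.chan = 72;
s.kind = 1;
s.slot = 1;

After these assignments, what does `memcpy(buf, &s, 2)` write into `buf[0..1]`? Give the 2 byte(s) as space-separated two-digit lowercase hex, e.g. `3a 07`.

a2 43

[12+:4] prio=10 & 0xf = 0xa; word=0xa000
[3+:9] chan=72 & 0x1ff = 0x48; word=0xa240
[1+:2] kind=1 & 0x3 = 0x1; word=0xa242
[0+:1] slot=1 & 0x1 = 0x1; word=0xa243
word = 0xa243 → big-endian bytes:
  [0]=0xa2  [1]=0x43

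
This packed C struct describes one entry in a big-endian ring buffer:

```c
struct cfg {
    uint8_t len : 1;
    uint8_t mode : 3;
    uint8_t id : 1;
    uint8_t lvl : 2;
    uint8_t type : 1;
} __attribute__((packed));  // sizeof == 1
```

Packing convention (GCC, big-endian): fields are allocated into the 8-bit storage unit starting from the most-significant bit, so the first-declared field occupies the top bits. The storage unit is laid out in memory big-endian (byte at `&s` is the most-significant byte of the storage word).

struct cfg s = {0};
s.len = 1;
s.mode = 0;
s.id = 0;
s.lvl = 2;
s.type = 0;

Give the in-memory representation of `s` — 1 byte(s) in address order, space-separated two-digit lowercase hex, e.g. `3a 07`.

84

len:1 = 1 → 0x1 << 7 → word 0x80
mode:3 = 0 → 0x0 << 4 → word 0x80
id:1 = 0 → 0x0 << 3 → word 0x80
lvl:2 = 2 → 0x2 << 1 → word 0x84
type:1 = 0 → 0x0 << 0 → word 0x84
word = 0x84 → big-endian bytes:
  [0]=0x84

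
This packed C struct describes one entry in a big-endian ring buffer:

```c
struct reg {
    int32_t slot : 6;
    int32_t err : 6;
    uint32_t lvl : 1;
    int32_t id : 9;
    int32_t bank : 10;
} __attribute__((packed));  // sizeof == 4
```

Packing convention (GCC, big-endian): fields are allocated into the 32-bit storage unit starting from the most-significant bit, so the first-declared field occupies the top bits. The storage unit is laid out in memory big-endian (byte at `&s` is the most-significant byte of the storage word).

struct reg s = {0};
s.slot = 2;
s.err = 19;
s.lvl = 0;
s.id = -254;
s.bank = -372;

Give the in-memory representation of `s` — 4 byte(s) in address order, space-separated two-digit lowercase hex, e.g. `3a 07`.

slot:6 = 2 → 0x2 << 26 → word 0x08000000
err:6 = 19 → 0x13 << 20 → word 0x09300000
lvl:1 = 0 → 0x0 << 19 → word 0x09300000
id:9 = -254 → 0x102 << 10 → word 0x09340800
bank:10 = -372 → 0x28c << 0 → word 0x09340a8c
word = 0x09340a8c → big-endian bytes:
  [0]=0x09  [1]=0x34  [2]=0x0a  [3]=0x8c

09 34 0a 8c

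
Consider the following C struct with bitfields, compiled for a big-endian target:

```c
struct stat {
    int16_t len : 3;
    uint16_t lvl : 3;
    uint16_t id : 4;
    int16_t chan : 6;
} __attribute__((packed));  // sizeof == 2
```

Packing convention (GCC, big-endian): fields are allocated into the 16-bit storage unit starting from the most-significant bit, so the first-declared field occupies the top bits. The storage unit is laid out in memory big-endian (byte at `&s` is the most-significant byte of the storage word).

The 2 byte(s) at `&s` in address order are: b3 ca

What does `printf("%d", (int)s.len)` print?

[0]=0xb3 [1]=0xca (big-endian) → word 0xb3ca
len [13+:3] = (word>>13) & 0x7 = 5  ←
lvl [10+:3] = (word>>10) & 0x7 = 4
id [6+:4] = (word>>6) & 0xf = 15
chan [0+:6] = (word>>0) & 0x3f = 10
len signed 3b, MSB=1: 5 - 8 = -3

-3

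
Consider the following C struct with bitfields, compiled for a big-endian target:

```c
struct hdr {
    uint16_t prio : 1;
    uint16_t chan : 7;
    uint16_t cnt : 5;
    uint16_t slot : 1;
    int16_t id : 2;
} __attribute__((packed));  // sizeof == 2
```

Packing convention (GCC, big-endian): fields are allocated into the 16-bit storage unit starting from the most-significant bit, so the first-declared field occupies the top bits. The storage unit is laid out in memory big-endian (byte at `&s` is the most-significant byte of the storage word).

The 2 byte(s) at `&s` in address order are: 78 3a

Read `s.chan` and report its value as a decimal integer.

[0]=0x78 [1]=0x3a (big-endian) → word 0x783a
prio:1 @ bit 15 → (0x783a>>15)&0x1 = 0x0
chan:7 @ bit 8 → (0x783a>>8)&0x7f = 0x78  ←
cnt:5 @ bit 3 → (0x783a>>3)&0x1f = 0x7
slot:1 @ bit 2 → (0x783a>>2)&0x1 = 0x0
id:2 @ bit 0 → (0x783a>>0)&0x3 = 0x2

120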